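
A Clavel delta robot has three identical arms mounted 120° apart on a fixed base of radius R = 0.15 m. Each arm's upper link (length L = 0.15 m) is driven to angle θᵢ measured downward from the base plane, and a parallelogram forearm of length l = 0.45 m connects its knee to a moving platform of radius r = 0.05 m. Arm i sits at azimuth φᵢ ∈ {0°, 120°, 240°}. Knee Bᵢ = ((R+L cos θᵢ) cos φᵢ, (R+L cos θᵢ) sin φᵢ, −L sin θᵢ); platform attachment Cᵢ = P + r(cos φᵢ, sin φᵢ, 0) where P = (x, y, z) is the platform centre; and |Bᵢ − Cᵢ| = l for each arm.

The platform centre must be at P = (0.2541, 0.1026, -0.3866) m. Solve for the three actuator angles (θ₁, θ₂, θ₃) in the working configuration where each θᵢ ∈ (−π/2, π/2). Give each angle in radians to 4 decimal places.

θ₁ = -0.3494, θ₂ = 0.8726, θ₃ = 1.3960

rotate P by −φ1: (0.2541, 0.1026, -0.3866)
  e−x'=-0.1541;  (l²−L²−(e−x')²−y'²−z²)/2L = -0.0124
  γ=atan2(-0.3866,-0.1541)=-1.9501;  ψ=arccos(-0.0299)=1.6007;  θ1=γ+ψ≈-0.3494
arm 2 (φ=120.0°): x'=-0.0382, y'=-0.2714
  A cos θ + B sin θ = C:  0.1382·cos θ + -0.3866·sin θ = -0.2073
  √(A²+B²)=0.4106;  θ2 = -1.2275+2.1001 ≈ 0.8726
rotate P by −φ3: (-0.2159, 0.1688, -0.3866)
  e−x'=0.3159;  (l²−L²−(e−x')²−y'²−z²)/2L = -0.3258
  θ3 = atan2(B,A) + arccos(C/0.4993) = 1.3960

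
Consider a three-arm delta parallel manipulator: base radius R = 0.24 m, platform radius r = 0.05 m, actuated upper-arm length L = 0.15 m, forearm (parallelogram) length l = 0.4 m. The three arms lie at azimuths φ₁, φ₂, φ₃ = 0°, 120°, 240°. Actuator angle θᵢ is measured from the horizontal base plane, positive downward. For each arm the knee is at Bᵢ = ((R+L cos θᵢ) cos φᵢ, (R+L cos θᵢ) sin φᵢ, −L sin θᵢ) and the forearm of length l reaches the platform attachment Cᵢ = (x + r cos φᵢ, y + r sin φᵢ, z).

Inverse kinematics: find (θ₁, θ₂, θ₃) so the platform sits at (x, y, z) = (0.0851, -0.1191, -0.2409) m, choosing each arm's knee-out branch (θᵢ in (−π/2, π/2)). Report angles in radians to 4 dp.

arm 1 (φ=0.0°): x'=0.0851, y'=-0.1191
  e−x'=0.1049;  (l²−L²−(e−x')²−y'²−z²)/2L = 0.1809
  √(A²+B²)=0.2627;  θ1 = -1.1601+0.8112 ≈ -0.3489
φ2=120.0° → target in arm frame (-0.1457, -0.0141)
  A=0.3357, B=-0.2409, C=(l²−L²−A²−y'²−z²)/(2L)=-0.1114
  θ2 = atan2(B,A) + arccos(C/0.4132) = 1.2214
rotate P by −φ3: (0.0606, 0.1332, -0.2409)
  e−x'=0.1294;  (l²−L²−(e−x')²−y'²−z²)/2L = 0.1499
  √(A²+B²)=0.2735;  θ3 = -1.0778+0.9907 ≈ -0.0872

θ₁ = -0.3489, θ₂ = 1.2214, θ₃ = -0.0872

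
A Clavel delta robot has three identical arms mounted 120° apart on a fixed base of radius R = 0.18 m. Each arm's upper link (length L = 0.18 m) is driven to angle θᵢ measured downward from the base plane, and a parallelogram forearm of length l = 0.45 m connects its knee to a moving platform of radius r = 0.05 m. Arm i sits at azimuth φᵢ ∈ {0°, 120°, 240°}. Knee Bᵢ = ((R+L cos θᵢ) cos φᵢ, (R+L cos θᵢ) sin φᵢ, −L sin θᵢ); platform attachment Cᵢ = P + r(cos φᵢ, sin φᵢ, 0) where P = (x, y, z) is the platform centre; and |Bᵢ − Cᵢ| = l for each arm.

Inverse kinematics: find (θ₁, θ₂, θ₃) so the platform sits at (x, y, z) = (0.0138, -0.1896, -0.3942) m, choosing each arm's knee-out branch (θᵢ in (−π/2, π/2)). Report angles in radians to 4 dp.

θ₁ = 0.5237, θ₂ = 1.1345, θ₃ = -0.0872

arm 1 (φ=0.0°): x'=0.0138, y'=-0.1896
  A=0.1162, B=-0.3942, C=(l²−L²−A²−y'²−z²)/(2L)=-0.0965
  γ=atan2(-0.3942,0.1162)=-1.2841;  ψ=arccos(-0.2348)=1.8078;  θ1=γ+ψ≈0.5237
rotate P by −φ2: (-0.1711, 0.0828, -0.3942)
  e−x'=0.3011;  (l²−L²−(e−x')²−y'²−z²)/2L = -0.2300
  θ2 = atan2(B,A) + arccos(C/0.4960) = 1.1345
arm 3 (φ=240.0°): x'=0.1573, y'=0.1068
  e−x'=-0.0273;  (l²−L²−(e−x')²−y'²−z²)/2L = 0.0071
  γ=atan2(-0.3942,-0.0273)=-1.6399;  ψ=arccos(0.0180)=1.5528;  θ3=γ+ψ≈-0.0872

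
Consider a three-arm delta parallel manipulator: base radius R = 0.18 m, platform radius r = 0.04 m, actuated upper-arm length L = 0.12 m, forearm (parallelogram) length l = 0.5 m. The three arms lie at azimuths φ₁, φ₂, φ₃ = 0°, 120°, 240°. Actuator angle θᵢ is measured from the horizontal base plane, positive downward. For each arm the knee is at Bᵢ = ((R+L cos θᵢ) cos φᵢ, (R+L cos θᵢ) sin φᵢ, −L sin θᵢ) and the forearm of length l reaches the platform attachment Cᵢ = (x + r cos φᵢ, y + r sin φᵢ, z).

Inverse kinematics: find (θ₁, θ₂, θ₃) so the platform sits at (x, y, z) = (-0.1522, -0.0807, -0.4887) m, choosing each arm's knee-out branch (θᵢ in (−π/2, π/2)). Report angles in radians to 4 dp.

θ₁ = 1.3088, θ₂ = 0.6979, θ₃ = 0.0870

rotate P by −φ1: (-0.1522, -0.0807, -0.4887)
  e−x'=0.2922;  (l²−L²−(e−x')²−y'²−z²)/2L = -0.3963
  θ1 = atan2(B,A) + arccos(C/0.5694) = 1.3088
rotate P by −φ2: (0.0062, 0.1722, -0.4887)
  A=0.1338, B=-0.4887, C=(l²−L²−A²−y'²−z²)/(2L)=-0.2115
  √(A²+B²)=0.5067;  θ2 = -1.3036+2.0015 ≈ 0.6979
rotate P by −φ3: (0.1460, -0.0915, -0.4887)
  A cos θ + B sin θ = C:  -0.0060·cos θ + -0.4887·sin θ = -0.0485
  γ=atan2(-0.4887,-0.0060)=-1.5830;  ψ=arccos(-0.0991)=1.6701;  θ3=γ+ψ≈0.0870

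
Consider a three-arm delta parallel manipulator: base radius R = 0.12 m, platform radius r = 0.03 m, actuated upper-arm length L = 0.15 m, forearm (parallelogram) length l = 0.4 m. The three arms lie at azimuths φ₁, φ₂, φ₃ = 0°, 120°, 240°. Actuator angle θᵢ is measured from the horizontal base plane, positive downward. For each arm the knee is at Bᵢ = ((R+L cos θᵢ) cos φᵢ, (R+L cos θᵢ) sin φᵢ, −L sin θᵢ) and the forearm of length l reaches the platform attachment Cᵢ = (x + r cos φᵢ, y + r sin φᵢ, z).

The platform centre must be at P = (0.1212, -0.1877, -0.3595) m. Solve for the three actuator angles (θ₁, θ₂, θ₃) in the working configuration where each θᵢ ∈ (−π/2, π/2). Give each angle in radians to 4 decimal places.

θ₁ = 0.1745, θ₂ = 1.3965, θ₃ = 0.2621

rotate P by −φ1: (0.1212, -0.1877, -0.3595)
  e−x'=-0.0312;  (l²−L²−(e−x')²−y'²−z²)/2L = -0.0931
  θ1 = atan2(B,A) + arccos(C/0.3609) = 0.1745
arm 2 (φ=120.0°): x'=-0.2232, y'=-0.0111
  A=0.3132, B=-0.3595, C=(l²−L²−A²−y'²−z²)/(2L)=-0.2998
  θ2 = atan2(B,A) + arccos(C/0.4768) = 1.3965
rotate P by −φ3: (0.1020, 0.1988, -0.3595)
  A cos θ + B sin θ = C:  -0.0120·cos θ + -0.3595·sin θ = -0.1047
  √(A²+B²)=0.3597;  θ3 = -1.6040+1.8661 ≈ 0.2621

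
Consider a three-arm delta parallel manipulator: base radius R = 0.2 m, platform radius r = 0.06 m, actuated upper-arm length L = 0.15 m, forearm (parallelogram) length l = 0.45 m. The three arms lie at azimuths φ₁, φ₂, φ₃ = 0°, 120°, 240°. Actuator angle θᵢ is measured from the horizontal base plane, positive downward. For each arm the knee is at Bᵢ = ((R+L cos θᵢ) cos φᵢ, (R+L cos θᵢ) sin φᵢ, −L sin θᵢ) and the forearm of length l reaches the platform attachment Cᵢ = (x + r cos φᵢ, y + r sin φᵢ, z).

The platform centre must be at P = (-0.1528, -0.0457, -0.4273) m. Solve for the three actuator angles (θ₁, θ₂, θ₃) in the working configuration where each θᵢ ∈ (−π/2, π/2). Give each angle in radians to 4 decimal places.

θ₁ = 1.2216, θ₂ = 0.5238, θ₃ = 0.1744

arm 1 (φ=0.0°): x'=-0.1528, y'=-0.0457
  A=0.2928, B=-0.4273, C=(l²−L²−A²−y'²−z²)/(2L)=-0.3014
  θ1 = atan2(B,A) + arccos(C/0.5180) = 1.2216
arm 2 (φ=120.0°): x'=0.0368, y'=0.1552
  A=0.1032, B=-0.4273, C=(l²−L²−A²−y'²−z²)/(2L)=-0.1244
  θ2 = atan2(B,A) + arccos(C/0.4396) = 0.5238
rotate P by −φ3: (0.1160, -0.1095, -0.4273)
  e−x'=0.0240;  (l²−L²−(e−x')²−y'²−z²)/2L = -0.0505
  γ=atan2(-0.4273,0.0240)=-1.5146;  ψ=arccos(-0.1180)=1.6891;  θ3=γ+ψ≈0.1744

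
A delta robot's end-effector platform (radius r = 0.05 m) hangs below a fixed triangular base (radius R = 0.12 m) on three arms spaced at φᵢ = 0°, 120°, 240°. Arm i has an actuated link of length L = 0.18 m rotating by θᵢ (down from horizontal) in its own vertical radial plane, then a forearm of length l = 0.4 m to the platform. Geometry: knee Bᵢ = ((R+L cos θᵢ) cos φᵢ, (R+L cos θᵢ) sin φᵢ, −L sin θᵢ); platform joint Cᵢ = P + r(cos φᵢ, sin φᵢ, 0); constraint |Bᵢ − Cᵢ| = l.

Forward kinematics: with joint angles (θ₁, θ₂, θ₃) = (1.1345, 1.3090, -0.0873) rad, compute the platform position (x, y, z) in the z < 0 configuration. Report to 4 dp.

centre 1 = (0.1461·cos0.0°, 0.1461·sin0.0°, -0.1631) = (0.1461, 0.0000, -0.1631)
centre 2 = (0.1166·cos120.0°, 0.1166·sin120.0°, -0.1739) = (-0.0583, 0.1010, -0.1739)
arm 3 at φ=240.0°: (R−r)+L cos θ3 = 0.2493;  centre 3 = (-0.1247, -0.2159, 0.0157)
subtract pairs → two planes through P
linear system: -0.4087x+0.2019y = -0.0041−-0.0215z; -0.5414x+-0.4318y = 0.0145−0.3577z
det = 0.2858;  x = -0.0040+0.2203z,  y = -0.0285+0.5521z
sphere 1 gives Az²+Bz+C=0 with A=1.3533, B=0.2287, C=-0.1101;  B²−4AC=0.6481;  roots -0.3819, 0.2129;  negative root z = -0.3819
x = -0.0881, y = -0.2393

(-0.0881, -0.2393, -0.3819)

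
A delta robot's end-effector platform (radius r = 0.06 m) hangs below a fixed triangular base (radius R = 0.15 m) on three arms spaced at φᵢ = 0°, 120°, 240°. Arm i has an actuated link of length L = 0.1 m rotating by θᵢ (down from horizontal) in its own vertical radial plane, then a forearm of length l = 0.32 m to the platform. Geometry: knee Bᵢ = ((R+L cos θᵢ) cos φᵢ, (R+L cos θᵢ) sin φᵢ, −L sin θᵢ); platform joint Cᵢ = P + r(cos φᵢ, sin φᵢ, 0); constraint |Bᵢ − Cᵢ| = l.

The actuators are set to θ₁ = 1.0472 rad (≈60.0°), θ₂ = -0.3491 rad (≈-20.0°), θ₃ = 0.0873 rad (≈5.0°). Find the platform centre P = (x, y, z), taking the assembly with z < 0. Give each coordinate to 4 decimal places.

centre 1 = (0.1400·cos0.0°, 0.1400·sin0.0°, -0.0866) = (0.1400, 0.0000, -0.0866)
arm 2 at φ=120.0°: (R−r)+L cos θ2 = 0.1840;  centre 2 = (-0.0920, 0.1593, 0.0342)
arm 3 at φ=240.0°: (R−r)+L cos θ3 = 0.1896;  centre 3 = (-0.0948, -0.1642, -0.0087)
subtract pairs → two planes through P
plane₁₂: -0.4640x+0.3186y+0.2416z = 0.0079
Cramer: x(z) = -0.0180+0.4271z;  y(z) = -0.0014-0.1364z
into |P−centre ₁|² = l²: 1.2010z² + 0.0386z + -0.0699 = 0;  Δ = 0.3374;  z = -0.2579 or 0.2258 → z<0 root = -0.2579
x = -0.1282, y = 0.0338

(-0.1282, 0.0338, -0.2579)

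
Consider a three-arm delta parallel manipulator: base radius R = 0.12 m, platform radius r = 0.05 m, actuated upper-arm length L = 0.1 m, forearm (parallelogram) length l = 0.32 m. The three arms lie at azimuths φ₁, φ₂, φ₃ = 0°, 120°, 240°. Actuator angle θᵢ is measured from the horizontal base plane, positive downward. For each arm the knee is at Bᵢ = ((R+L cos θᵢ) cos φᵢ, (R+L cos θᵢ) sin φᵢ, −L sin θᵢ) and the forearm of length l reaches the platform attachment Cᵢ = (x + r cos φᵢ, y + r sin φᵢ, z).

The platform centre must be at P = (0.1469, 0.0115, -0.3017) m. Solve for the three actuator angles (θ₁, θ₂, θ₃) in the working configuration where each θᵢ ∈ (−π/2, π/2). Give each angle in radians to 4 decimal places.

θ₁ = -0.1745, θ₂ = 0.9601, θ₃ = 1.0471

rotate P by −φ1: (0.1469, 0.0115, -0.3017)
  e−x'=-0.0769;  (l²−L²−(e−x')²−y'²−z²)/2L = -0.0233
  γ=atan2(-0.3017,-0.0769)=-1.8204;  ψ=arccos(-0.0750)=1.6458;  θ1=γ+ψ≈-0.1745
φ2=120.0° → target in arm frame (-0.0635, -0.1330)
  A cos θ + B sin θ = C:  0.1335·cos θ + -0.3017·sin θ = -0.1706
  θ2 = atan2(B,A) + arccos(C/0.3299) = 0.9601
φ3=240.0° → target in arm frame (-0.0834, 0.1215)
  e−x'=0.1534;  (l²−L²−(e−x')²−y'²−z²)/2L = -0.1846
  θ3 = atan2(B,A) + arccos(C/0.3385) = 1.0471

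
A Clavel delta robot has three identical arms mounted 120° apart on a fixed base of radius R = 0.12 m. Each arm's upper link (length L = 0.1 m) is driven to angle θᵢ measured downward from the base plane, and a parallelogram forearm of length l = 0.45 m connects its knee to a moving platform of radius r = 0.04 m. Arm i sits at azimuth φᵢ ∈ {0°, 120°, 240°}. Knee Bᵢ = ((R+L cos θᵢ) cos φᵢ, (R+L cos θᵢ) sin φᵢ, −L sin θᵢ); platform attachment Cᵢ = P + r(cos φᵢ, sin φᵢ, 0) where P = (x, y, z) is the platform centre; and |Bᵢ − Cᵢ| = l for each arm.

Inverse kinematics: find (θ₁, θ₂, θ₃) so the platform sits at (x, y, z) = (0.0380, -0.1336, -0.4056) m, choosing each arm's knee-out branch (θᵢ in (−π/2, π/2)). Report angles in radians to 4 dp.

rotate P by −φ1: (0.0380, -0.1336, -0.4056)
  e−x'=0.0420;  (l²−L²−(e−x')²−y'²−z²)/2L = 0.0419
  θ1 = atan2(B,A) + arccos(C/0.4078) = 0.0003
arm 2 (φ=120.0°): x'=-0.1347, y'=0.0339
  A cos θ + B sin θ = C:  0.2147·cos θ + -0.4056·sin θ = -0.0963
  θ2 = atan2(B,A) + arccos(C/0.4589) = 0.6982
rotate P by −φ3: (0.0967, 0.0997, -0.4056)
  A cos θ + B sin θ = C:  -0.0167·cos θ + -0.4056·sin θ = 0.0888
  √(A²+B²)=0.4059;  θ3 = -1.6119+1.3502 ≈ -0.2618

θ₁ = 0.0003, θ₂ = 0.6982, θ₃ = -0.2618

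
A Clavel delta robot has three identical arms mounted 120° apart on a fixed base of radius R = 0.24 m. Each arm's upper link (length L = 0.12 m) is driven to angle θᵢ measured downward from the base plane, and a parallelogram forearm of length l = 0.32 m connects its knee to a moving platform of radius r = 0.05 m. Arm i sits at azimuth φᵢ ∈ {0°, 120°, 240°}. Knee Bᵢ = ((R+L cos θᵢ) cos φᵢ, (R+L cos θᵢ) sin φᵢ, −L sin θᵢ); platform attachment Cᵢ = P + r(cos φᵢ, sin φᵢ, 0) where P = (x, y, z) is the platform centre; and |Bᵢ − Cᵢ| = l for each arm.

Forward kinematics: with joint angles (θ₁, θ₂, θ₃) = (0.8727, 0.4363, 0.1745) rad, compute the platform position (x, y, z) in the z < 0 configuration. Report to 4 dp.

(-0.0404, -0.0132, -0.1794)

φ1=0.0°: virtual centre (0.2671, 0.0000, -0.0919), radius l
arm 2 at φ=120.0°: ρ2 = 0.2988;  centre 2 = (-0.1494, 0.2587, -0.0507)
arm 3 at φ=240.0°: ρ3 = 0.3082;  centre 3 = (-0.1541, -0.2669, -0.0208)
|centre ₂|²−|centre ₁|² = 0.0120;  |centre ₃|²−|centre ₁|² = 0.0156
plane₁₂: -0.8330x+0.5175y+0.0824z = 0.0120
Cramer: x(z) = -0.0165+0.1335z;  y(z) = -0.0033+0.0556z
quadratic in z: (1.0209)z²+(0.1078)z+(-0.0135)=0, √Δ=0.2585 → z ∈ {-0.1794, 0.0738}; z = -0.1794 (taking z<0)
x = -0.0404, y = -0.0132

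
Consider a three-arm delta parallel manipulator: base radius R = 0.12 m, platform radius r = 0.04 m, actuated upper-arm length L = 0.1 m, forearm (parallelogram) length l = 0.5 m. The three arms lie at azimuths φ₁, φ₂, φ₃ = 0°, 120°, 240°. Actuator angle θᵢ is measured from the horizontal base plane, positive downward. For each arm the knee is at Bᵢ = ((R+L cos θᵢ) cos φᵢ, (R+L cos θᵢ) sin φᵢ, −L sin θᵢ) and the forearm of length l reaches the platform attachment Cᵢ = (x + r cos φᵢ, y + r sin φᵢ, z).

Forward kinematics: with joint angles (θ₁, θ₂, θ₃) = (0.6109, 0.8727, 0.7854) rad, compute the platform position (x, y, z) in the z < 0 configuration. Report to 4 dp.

arm 1 at φ=0.0°: e+L cos θ1 = 0.1619;  O1 = (0.1619, 0.0000, -0.0574)
φ2=120.0°: virtual centre (-0.0721, 0.1249, -0.0766), radius l
arm 3 at φ=240.0°: e+L cos θ3 = 0.1507;  O3 = (-0.0754, -0.1305, -0.0707)
eliminate P² terms by subtracting sphere 1 from 2 and 3
[-0.4681 0.2499 -0.0385]·P = -0.0028;  [-0.4745 -0.2610 -0.0267]·P = -0.0018
det = 0.2408;  x = 0.0049+-0.0694z,  y = -0.0021+0.0240z
into |P−O₁|² = l²: 1.0054z² + 0.1364z + -0.2221 = 0;  Δ = 0.9116;  z = -0.5427 or 0.4070 → z<0 root = -0.5427
x = 0.0426, y = -0.0151

(0.0426, -0.0151, -0.5427)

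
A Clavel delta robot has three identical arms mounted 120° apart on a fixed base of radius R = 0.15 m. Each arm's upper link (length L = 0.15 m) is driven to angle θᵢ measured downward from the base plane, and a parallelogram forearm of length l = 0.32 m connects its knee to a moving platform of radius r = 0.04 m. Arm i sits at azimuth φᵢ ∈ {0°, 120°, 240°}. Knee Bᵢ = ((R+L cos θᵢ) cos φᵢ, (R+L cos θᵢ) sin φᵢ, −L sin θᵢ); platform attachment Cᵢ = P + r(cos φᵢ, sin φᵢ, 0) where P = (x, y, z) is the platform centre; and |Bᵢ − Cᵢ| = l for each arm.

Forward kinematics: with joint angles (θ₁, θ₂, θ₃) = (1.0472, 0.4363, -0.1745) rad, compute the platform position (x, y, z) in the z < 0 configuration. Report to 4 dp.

φ1=0.0°: virtual centre (0.1850, 0.0000, -0.1299), radius l
φ2=120.0°: virtual centre (-0.1230, 0.2130, -0.0634), radius l
φ3=240.0°: virtual centre (-0.1289, -0.2232, 0.0260), radius l
|centre ₂|²−|centre ₁|² = 0.0134;  |centre ₃|²−|centre ₁|² = 0.0160
[-0.6159 0.4260 0.1330]·P = 0.0134;  [-0.6277 -0.4464 0.3119]·P = 0.0160
Cramer: x(z) = -0.0236+0.3545z;  y(z) = -0.0027+0.2002z
into |P−centre ₁|² = l²: 1.1657z² + 0.1109z + -0.0420 = 0;  Δ = 0.2081;  z = -0.2432 or 0.1481 → z<0 root = -0.2432
x = -0.1098, y = -0.0514

(-0.1098, -0.0514, -0.2432)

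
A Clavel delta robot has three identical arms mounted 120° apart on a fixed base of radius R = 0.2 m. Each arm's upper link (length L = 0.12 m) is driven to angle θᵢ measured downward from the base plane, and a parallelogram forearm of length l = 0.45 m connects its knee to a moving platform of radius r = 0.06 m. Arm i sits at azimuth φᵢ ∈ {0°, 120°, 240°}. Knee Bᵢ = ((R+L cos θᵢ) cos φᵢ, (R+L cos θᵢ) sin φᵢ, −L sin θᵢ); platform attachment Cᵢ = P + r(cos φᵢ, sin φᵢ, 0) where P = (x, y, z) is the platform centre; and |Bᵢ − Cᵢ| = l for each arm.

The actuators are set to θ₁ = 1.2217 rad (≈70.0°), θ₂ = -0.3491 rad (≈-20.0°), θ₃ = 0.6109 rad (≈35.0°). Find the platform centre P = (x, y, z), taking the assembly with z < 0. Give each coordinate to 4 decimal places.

centre 1 = (0.1810·cos0.0°, 0.1810·sin0.0°, -0.1128) = (0.1810, 0.0000, -0.1128)
arm 2 at φ=120.0°: ρ2 = 0.2528;  centre 2 = (-0.1264, 0.2189, 0.0410)
arm 3 at φ=240.0°: ρ3 = 0.2383;  centre 3 = (-0.1191, -0.2064, -0.0688)
|centre ₂|²−|centre ₁|² = 0.0201;  |centre ₃|²−|centre ₁|² = 0.0160
linear system: -0.6149x+0.4378y = 0.0201−0.3076z; -0.6004x+-0.4127y = 0.0160−0.0879z
Cramer: x(z) = -0.0296+0.3202z;  y(z) = 0.0043-0.2529z
into |P−centre ₁|² = l²: 1.1665z² + 0.0884z + -0.1454 = 0;  Δ = 0.6862;  z = -0.3930 or 0.3171 → z<0 root = -0.3930
x = -0.1555, y = 0.1037

(-0.1555, 0.1037, -0.3930)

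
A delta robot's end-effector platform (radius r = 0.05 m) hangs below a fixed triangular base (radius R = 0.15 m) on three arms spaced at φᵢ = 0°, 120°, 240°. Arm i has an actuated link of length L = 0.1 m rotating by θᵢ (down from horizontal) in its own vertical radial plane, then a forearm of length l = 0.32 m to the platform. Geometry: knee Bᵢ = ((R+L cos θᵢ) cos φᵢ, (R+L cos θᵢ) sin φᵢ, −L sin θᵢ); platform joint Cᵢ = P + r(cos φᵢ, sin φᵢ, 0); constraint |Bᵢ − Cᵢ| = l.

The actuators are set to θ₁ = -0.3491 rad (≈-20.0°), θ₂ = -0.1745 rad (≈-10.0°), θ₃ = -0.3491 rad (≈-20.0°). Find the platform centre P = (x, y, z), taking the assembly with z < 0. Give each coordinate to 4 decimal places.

(0.0056, -0.0098, -0.2243)

centre 1 = (0.1940·cos0.0°, 0.1940·sin0.0°, 0.0342) = (0.1940, 0.0000, 0.0342)
φ2=120.0°: virtual centre (-0.0992, 0.1719, 0.0174), radius l
centre 3 = (0.1940·cos240.0°, 0.1940·sin240.0°, 0.0342) = (-0.0970, -0.1680, 0.0342)
|centre ₂|²−|centre ₁|² = 0.0009;  |centre ₃|²−|centre ₁|² = 0.0000
[-0.5864 0.3438 -0.0337]·P = 0.0009;  [-0.5819 -0.3360 0.0000]·P = 0.0000
Cramer: x(z) = -0.0008-0.0285z;  y(z) = 0.0013+0.0494z
into |P−centre ₁|² = l²: 1.0032z² + -0.0572z + -0.0633 = 0;  Δ = 0.2573;  z = -0.2243 or 0.2813 → z<0 root = -0.2243
x = 0.0056, y = -0.0098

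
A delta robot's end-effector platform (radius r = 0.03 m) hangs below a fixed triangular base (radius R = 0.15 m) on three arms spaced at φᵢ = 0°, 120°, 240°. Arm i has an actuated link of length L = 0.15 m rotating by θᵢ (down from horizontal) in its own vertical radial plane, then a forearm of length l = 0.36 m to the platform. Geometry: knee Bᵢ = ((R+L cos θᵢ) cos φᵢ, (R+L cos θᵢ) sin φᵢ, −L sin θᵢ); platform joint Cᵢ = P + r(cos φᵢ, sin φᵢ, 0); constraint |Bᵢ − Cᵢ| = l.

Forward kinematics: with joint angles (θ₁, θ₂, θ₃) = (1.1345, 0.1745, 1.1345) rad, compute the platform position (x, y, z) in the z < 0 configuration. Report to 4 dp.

(-0.0695, 0.1203, -0.3622)

φ1=0.0°: virtual centre (0.1834, 0.0000, -0.1359), radius l
arm 2 at φ=120.0°: ρ2 = 0.2677;  O2 = (-0.1339, 0.2319, -0.0260)
O3 = (0.1834·cos240.0°, 0.1834·sin240.0°, -0.1359) = (-0.0917, -0.1588, -0.1359)
|O₂|²−|O₁|² = 0.0202;  |O₃|²−|O₁|² = 0.0000
linear system: -0.6345x+0.4637y = 0.0202−0.2198z; -0.5502x+-0.3176y = 0.0000−0.0000z
det = 0.4567;  x = -0.0141+0.1529z,  y = 0.0244+-0.2648z
sphere 1 gives Az²+Bz+C=0 with A=1.0935, B=0.1986, C=-0.0715;  B²−4AC=0.3523;  roots -0.3622, 0.1806;  negative root z = -0.3622
x = -0.0695, y = 0.1203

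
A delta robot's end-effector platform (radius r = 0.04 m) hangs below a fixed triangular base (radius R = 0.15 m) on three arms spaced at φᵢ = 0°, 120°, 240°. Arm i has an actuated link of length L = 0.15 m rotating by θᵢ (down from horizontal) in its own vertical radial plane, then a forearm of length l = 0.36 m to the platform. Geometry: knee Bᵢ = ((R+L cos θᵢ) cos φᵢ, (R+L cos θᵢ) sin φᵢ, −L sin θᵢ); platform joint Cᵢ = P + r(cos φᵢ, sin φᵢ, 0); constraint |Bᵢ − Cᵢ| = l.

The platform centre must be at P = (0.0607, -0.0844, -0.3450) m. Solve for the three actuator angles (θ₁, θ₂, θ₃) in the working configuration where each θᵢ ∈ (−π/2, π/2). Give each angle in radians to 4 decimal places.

rotate P by −φ1: (0.0607, -0.0844, -0.3450)
  A cos θ + B sin θ = C:  0.0493·cos θ + -0.3450·sin θ = -0.0716
  √(A²+B²)=0.3485;  θ1 = -1.4289+1.7777 ≈ 0.3488
φ2=120.0° → target in arm frame (-0.1034, -0.0104)
  A cos θ + B sin θ = C:  0.2134·cos θ + -0.3450·sin θ = -0.1920
  θ2 = atan2(B,A) + arccos(C/0.4057) = 1.0469
φ3=240.0° → target in arm frame (0.0427, 0.0948)
  A=0.0673, B=-0.3450, C=(l²−L²−A²−y'²−z²)/(2L)=-0.0848
  √(A²+B²)=0.3515;  θ3 = -1.3783+1.8144 ≈ 0.4361

θ₁ = 0.3488, θ₂ = 1.0469, θ₃ = 0.4361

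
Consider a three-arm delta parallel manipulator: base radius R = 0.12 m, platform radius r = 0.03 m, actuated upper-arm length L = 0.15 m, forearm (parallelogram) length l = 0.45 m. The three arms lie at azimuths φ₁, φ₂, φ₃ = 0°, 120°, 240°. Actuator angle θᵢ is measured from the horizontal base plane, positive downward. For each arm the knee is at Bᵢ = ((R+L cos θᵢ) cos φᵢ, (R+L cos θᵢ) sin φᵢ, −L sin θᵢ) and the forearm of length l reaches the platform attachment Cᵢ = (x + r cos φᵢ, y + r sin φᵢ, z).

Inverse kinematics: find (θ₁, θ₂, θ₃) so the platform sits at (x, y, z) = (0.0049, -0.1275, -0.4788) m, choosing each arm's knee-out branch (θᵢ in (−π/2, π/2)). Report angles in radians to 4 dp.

arm 1 (φ=0.0°): x'=0.0049, y'=-0.1275
  A=0.0851, B=-0.4788, C=(l²−L²−A²−y'²−z²)/(2L)=-0.2425
  √(A²+B²)=0.4863;  θ1 = -1.3949+2.0928 ≈ 0.6979
φ2=120.0° → target in arm frame (-0.1129, 0.0595)
  A cos θ + B sin θ = C:  0.2029·cos θ + -0.4788·sin θ = -0.3132
  √(A²+B²)=0.5200;  θ2 = -1.1700+2.2171 ≈ 1.0470
rotate P by −φ3: (0.1080, 0.0680, -0.4788)
  A=-0.0180, B=-0.4788, C=(l²−L²−A²−y'²−z²)/(2L)=-0.1807
  θ3 = atan2(B,A) + arccos(C/0.4791) = 0.3491

θ₁ = 0.6979, θ₂ = 1.0470, θ₃ = 0.3491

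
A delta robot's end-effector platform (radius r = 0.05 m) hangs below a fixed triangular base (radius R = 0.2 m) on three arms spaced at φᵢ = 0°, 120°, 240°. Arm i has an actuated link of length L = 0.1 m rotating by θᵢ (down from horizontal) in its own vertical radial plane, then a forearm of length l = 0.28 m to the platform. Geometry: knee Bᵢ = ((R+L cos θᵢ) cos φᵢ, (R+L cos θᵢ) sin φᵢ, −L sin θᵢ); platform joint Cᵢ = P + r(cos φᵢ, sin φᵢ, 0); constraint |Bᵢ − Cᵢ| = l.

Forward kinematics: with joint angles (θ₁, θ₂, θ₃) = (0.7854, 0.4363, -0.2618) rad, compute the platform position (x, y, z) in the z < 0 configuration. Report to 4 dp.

S1 = (0.2207·cos0.0°, 0.2207·sin0.0°, -0.0707) = (0.2207, 0.0000, -0.0707)
arm 2 at φ=120.0°: (R−r)+L cos θ2 = 0.2406;  S2 = (-0.1203, 0.2084, -0.0423)
S3 = (0.2466·cos240.0°, 0.2466·sin240.0°, 0.0259) = (-0.1233, -0.2136, 0.0259)
eliminate P² terms by subtracting sphere 1 from 2 and 3
plane₁₂: -0.6821x+0.4168y+0.0569z = 0.0060
det = 0.5781;  x = -0.0100+0.1813z,  y = -0.0020+0.1602z
sphere 1 gives Az²+Bz+C=0 with A=1.0585, B=0.0571, C=-0.0202;  B²−4AC=0.0886;  roots -0.1676, 0.1137;  negative root z = -0.1676
x = -0.0404, y = -0.0289

(-0.0404, -0.0289, -0.1676)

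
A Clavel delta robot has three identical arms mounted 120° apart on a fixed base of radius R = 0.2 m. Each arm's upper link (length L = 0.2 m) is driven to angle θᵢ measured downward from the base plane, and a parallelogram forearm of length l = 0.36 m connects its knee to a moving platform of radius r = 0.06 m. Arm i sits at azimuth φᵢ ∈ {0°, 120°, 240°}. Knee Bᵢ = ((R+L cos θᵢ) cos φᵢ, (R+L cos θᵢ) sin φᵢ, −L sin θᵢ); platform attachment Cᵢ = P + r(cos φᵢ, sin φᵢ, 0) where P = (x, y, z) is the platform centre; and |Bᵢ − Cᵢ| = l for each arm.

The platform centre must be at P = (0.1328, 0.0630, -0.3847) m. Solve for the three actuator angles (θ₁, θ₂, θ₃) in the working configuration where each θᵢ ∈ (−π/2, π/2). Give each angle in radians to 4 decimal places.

θ₁ = 0.4363, θ₂ = 1.0473, θ₃ = 1.3967

arm 1 (φ=0.0°): x'=0.1328, y'=0.0630
  A cos θ + B sin θ = C:  0.0072·cos θ + -0.3847·sin θ = -0.1560
  γ=atan2(-0.3847,0.0072)=-1.5521;  ψ=arccos(-0.4055)=1.9884;  θ1=γ+ψ≈0.4363
arm 2 (φ=120.0°): x'=-0.0118, y'=-0.1465
  e−x'=0.1518;  (l²−L²−(e−x')²−y'²−z²)/2L = -0.2573
  √(A²+B²)=0.4136;  θ2 = -1.1949+2.2422 ≈ 1.0473
arm 3 (φ=240.0°): x'=-0.1210, y'=0.0835
  A=0.2610, B=-0.3847, C=(l²−L²−A²−y'²−z²)/(2L)=-0.3337
  √(A²+B²)=0.4649;  θ3 = -0.9748+2.3714 ≈ 1.3967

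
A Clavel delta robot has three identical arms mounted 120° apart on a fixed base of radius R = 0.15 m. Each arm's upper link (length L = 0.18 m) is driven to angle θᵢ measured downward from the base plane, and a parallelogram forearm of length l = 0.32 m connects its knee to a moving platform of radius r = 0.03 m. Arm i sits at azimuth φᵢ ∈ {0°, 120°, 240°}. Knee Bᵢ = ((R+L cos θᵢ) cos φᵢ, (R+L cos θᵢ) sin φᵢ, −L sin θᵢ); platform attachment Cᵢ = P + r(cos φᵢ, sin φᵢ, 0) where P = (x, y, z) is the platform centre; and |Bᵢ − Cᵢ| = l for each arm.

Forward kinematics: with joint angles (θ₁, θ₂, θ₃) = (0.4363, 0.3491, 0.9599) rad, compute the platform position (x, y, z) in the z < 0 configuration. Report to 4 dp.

(0.0307, 0.0704, -0.2597)

arm 1 at φ=0.0°: (R−r)+L cos θ1 = 0.2831;  O1 = (0.2831, 0.0000, -0.0761)
φ2=120.0°: virtual centre (-0.1446, 0.2504, -0.0616), radius l
φ3=240.0°: virtual centre (-0.1116, -0.1933, -0.1474), radius l
eliminate P² terms by subtracting sphere 1 from 2 and 3
plane₁₂: -0.8554x+0.5008y+0.0290z = 0.0014
det = 0.7262;  x = 0.0091+-0.0830z,  y = 0.0185+-0.1997z
into |P−O₁|² = l²: 1.0468z² + 0.1902z + -0.0212 = 0;  Δ = 0.1250;  z = -0.2597 or 0.0780 → z<0 root = -0.2597
x = 0.0307, y = 0.0704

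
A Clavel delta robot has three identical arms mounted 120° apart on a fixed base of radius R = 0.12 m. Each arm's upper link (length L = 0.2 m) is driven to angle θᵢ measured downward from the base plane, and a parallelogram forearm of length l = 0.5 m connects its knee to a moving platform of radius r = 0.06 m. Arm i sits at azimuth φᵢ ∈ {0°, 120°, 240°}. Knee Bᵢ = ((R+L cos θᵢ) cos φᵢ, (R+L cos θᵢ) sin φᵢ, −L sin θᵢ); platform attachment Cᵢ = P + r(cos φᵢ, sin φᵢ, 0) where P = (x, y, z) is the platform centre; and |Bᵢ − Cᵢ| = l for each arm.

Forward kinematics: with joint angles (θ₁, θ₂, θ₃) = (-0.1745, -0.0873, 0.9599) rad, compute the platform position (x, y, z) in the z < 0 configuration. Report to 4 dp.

arm 1 at φ=0.0°: (R−r)+L cos θ1 = 0.2570;  O1 = (0.2570, 0.0000, 0.0347)
arm 2 at φ=120.0°: (R−r)+L cos θ2 = 0.2592;  O2 = (-0.1296, 0.2245, 0.0174)
arm 3 at φ=240.0°: (R−r)+L cos θ3 = 0.1747;  O3 = (-0.0874, -0.1513, -0.1638)
eliminate P² terms by subtracting sphere 1 from 2 and 3
plane₁₂: -0.7732x+0.4490y+-0.0346z = 0.0003
Cramer: x(z) = 0.0080-0.3475z;  y(z) = 0.0144-0.5214z
into |P−O₁|² = l²: 1.3926z² + 0.0886z + -0.1866 = 0;  Δ = 1.0473;  z = -0.3992 or 0.3356 → z<0 root = -0.3992
x = 0.1467, y = 0.2226

(0.1467, 0.2226, -0.3992)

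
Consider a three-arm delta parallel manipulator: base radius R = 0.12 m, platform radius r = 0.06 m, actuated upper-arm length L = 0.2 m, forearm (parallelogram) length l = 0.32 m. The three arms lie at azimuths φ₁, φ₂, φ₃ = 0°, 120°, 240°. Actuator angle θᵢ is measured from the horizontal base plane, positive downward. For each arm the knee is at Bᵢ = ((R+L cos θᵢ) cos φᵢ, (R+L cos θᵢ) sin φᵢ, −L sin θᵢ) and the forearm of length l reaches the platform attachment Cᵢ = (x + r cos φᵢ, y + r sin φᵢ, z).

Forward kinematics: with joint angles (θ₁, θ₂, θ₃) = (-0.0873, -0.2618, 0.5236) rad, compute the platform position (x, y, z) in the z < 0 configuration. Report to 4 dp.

arm 1 at φ=0.0°: e+L cos θ1 = 0.2592;  S1 = (0.2592, 0.0000, 0.0174)
arm 2 at φ=120.0°: e+L cos θ2 = 0.2532;  S2 = (-0.1266, 0.2193, 0.0518)
S3 = (0.2332·cos240.0°, 0.2332·sin240.0°, -0.1000) = (-0.1166, -0.2020, -0.1000)
subtract pairs → two planes through P
[-0.7717 0.4385 0.0687]·P = -0.0007;  [-0.7517 -0.4039 -0.2349]·P = -0.0031
Cramer: x(z) = 0.0026-0.1174z;  y(z) = 0.0029-0.3631z
into |P−S₁|² = l²: 1.1456z² + 0.0233z + -0.0362 = 0;  Δ = 0.1665;  z = -0.1883 or 0.1680 → z<0 root = -0.1883
x = 0.0247, y = 0.0713

(0.0247, 0.0713, -0.1883)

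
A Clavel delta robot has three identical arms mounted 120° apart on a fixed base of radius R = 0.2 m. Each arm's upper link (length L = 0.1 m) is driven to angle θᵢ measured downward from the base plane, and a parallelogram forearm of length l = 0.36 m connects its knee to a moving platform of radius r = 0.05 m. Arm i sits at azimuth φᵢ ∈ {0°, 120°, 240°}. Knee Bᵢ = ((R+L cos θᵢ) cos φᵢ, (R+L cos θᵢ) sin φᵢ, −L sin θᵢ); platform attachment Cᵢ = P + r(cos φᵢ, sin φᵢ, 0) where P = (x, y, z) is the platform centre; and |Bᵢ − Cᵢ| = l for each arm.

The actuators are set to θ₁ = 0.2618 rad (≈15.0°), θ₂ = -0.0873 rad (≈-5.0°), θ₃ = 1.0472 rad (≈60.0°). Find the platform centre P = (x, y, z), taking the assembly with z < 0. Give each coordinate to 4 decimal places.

S1 = (0.2466·cos0.0°, 0.2466·sin0.0°, -0.0259) = (0.2466, 0.0000, -0.0259)
φ2=120.0°: virtual centre (-0.1248, 0.2162, 0.0087), radius l
S3 = (0.2000·cos240.0°, 0.2000·sin240.0°, -0.0866) = (-0.1000, -0.1732, -0.0866)
eliminate P² terms by subtracting sphere 1 from 2 and 3
plane₁₂: -0.7428x+0.4324y+0.0692z = 0.0009
det = 0.5570;  x = 0.0103+-0.0512z,  y = 0.0198+-0.2481z
sphere 1 gives Az²+Bz+C=0 with A=1.0642, B=0.0662, C=-0.0727;  B²−4AC=0.3138;  roots -0.2943, 0.2321;  negative root z = -0.2943
x = 0.0254, y = 0.0928

(0.0254, 0.0928, -0.2943)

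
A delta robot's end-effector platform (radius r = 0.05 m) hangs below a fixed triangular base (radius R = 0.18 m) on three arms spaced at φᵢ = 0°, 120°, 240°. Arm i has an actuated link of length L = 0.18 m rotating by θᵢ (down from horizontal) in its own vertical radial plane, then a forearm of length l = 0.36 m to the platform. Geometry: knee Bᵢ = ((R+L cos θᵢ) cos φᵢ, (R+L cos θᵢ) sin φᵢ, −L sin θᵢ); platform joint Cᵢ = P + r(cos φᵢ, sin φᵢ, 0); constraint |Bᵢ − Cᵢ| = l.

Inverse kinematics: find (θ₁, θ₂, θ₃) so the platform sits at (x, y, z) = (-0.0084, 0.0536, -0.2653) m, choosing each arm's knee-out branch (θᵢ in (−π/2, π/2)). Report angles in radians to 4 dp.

rotate P by −φ1: (-0.0084, 0.0536, -0.2653)
  e−x'=0.1384;  (l²−L²−(e−x')²−y'²−z²)/2L = 0.0133
  √(A²+B²)=0.2992;  θ1 = -1.0900+1.5263 ≈ 0.4364
arm 2 (φ=120.0°): x'=0.0506, y'=-0.0195
  A=0.0794, B=-0.2653, C=(l²−L²−A²−y'²−z²)/(2L)=0.0559
  √(A²+B²)=0.2769;  θ2 = -1.2801+1.3674 ≈ 0.0874
arm 3 (φ=240.0°): x'=-0.0422, y'=-0.0341
  e−x'=0.1722;  (l²−L²−(e−x')²−y'²−z²)/2L = -0.0111
  γ=atan2(-0.2653,0.1722)=-0.9950;  ψ=arccos(-0.0352)=1.6060;  θ3=γ+ψ≈0.6110

θ₁ = 0.4364, θ₂ = 0.0874, θ₃ = 0.6110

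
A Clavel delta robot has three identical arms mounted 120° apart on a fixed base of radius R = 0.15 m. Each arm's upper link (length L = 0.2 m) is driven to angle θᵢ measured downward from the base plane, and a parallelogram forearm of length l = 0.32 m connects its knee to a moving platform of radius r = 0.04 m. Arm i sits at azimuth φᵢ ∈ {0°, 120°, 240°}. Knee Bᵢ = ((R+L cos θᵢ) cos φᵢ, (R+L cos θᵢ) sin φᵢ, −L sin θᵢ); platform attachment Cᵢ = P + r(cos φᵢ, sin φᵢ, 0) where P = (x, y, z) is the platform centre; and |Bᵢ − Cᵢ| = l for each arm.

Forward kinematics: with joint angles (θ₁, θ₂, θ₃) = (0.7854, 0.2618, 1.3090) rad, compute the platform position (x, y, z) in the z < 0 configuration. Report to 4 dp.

(0.0146, 0.1463, -0.2993)

φ1=0.0°: virtual centre (0.2514, 0.0000, -0.1414), radius l
arm 2 at φ=120.0°: ρ2 = 0.3032;  O2 = (-0.1516, 0.2626, -0.0518)
φ3=240.0°: virtual centre (-0.0809, -0.1401, -0.1932), radius l
eliminate P² terms by subtracting sphere 1 from 2 and 3
linear system: -0.8060x+0.5251y = 0.0114−0.1793z; -0.6646x+-0.2802y = -0.0197−-0.1035z
Cramer: x(z) = 0.0125-0.0072z;  y(z) = 0.0408-0.3525z
sphere 1 gives Az²+Bz+C=0 with A=1.1243, B=0.2575, C=-0.0236;  B²−4AC=0.1726;  roots -0.2993, 0.0702;  negative root z = -0.2993
x = 0.0146, y = 0.1463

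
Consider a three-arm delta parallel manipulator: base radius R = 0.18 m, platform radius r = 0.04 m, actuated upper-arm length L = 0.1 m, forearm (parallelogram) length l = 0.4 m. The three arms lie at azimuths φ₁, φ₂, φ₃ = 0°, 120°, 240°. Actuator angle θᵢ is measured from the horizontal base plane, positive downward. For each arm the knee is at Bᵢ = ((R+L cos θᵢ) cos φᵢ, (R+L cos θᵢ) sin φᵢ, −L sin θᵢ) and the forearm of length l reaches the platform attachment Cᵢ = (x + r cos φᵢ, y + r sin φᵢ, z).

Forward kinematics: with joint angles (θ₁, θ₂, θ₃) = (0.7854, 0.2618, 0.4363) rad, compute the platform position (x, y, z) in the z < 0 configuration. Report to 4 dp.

(-0.0513, 0.0168, -0.3725)

centre 1 = (0.2107·cos0.0°, 0.2107·sin0.0°, -0.0707) = (0.2107, 0.0000, -0.0707)
φ2=120.0°: virtual centre (-0.1183, 0.2049, -0.0259), radius l
centre 3 = (0.2306·cos240.0°, 0.2306·sin240.0°, -0.0423) = (-0.1153, -0.1997, -0.0423)
subtract pairs → two planes through P
[-0.6580 0.4098 0.0897]·P = 0.0072;  [-0.6521 -0.3995 0.0569]·P = 0.0056
det = 0.5301;  x = -0.0098+0.1116z,  y = 0.0020+-0.0397z
sphere 1 gives Az²+Bz+C=0 with A=1.0140, B=0.0921, C=-0.1064;  B²−4AC=0.4400;  roots -0.3725, 0.2817;  negative root z = -0.3725
x = -0.0513, y = 0.0168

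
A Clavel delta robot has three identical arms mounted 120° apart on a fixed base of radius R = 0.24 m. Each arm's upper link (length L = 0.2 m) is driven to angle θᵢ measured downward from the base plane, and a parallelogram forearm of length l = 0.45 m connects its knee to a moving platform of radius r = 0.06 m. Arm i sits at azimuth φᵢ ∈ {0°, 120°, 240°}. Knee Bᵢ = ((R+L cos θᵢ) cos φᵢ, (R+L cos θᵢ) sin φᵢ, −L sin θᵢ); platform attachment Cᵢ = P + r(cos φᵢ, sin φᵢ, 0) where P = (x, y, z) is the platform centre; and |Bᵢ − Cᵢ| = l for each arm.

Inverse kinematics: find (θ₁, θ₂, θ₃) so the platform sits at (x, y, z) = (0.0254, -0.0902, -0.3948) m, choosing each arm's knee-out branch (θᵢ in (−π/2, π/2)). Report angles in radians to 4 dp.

θ₁ = 0.5236, θ₂ = 0.9600, θ₃ = 0.3494

φ1=0.0° → target in arm frame (0.0254, -0.0902)
  e−x'=0.1546;  (l²−L²−(e−x')²−y'²−z²)/2L = -0.0635
  γ=atan2(-0.3948,0.1546)=-1.1976;  ψ=arccos(-0.1498)=1.7212;  θ1=γ+ψ≈0.5236
arm 2 (φ=120.0°): x'=-0.0908, y'=0.0231
  A=0.2708, B=-0.3948, C=(l²−L²−A²−y'²−z²)/(2L)=-0.1681
  γ=atan2(-0.3948,0.2708)=-0.9696;  ψ=arccos(-0.3511)=1.9296;  θ2=γ+ψ≈0.9600
rotate P by −φ3: (0.0654, 0.0671, -0.3948)
  e−x'=0.1146;  (l²−L²−(e−x')²−y'²−z²)/2L = -0.0275
  θ3 = atan2(B,A) + arccos(C/0.4111) = 0.3494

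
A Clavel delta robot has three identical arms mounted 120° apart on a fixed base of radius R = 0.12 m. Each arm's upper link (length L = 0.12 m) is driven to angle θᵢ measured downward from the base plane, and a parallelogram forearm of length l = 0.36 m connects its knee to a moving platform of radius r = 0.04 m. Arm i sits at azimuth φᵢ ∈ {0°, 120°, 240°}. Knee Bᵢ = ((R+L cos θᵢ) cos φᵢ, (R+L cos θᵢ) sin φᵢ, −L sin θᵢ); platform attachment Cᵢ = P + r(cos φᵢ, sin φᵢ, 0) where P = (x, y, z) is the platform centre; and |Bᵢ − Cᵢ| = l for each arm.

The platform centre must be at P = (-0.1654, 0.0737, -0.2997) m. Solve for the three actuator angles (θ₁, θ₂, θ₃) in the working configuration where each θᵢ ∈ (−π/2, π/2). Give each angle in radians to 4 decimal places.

rotate P by −φ1: (-0.1654, 0.0737, -0.2997)
  A cos θ + B sin θ = C:  0.2454·cos θ + -0.2997·sin θ = -0.1678
  θ1 = atan2(B,A) + arccos(C/0.3874) = 1.1342
rotate P by −φ2: (0.1465, 0.1064, -0.2997)
  A=-0.0665, B=-0.2997, C=(l²−L²−A²−y'²−z²)/(2L)=0.0401
  θ2 = atan2(B,A) + arccos(C/0.3070) = -0.3496
rotate P by −φ3: (0.0189, -0.1801, -0.2997)
  A cos θ + B sin θ = C:  0.0611·cos θ + -0.2997·sin θ = -0.0450
  √(A²+B²)=0.3059;  θ3 = -1.3696+1.7183 ≈ 0.3487

θ₁ = 1.1342, θ₂ = -0.3496, θ₃ = 0.3487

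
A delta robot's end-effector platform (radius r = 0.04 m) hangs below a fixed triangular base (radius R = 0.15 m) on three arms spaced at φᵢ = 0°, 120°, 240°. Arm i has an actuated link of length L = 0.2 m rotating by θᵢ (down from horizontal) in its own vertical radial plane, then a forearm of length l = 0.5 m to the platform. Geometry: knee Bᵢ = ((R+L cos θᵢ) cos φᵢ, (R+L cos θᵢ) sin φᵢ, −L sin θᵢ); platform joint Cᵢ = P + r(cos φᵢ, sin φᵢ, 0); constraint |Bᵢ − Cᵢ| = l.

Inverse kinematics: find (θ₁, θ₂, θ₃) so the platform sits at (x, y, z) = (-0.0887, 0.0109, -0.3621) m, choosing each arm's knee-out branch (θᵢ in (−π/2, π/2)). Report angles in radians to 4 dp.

θ₁ = 0.2618, θ₂ = -0.3488, θ₃ = -0.2616

rotate P by −φ1: (-0.0887, 0.0109, -0.3621)
  A cos θ + B sin θ = C:  0.1987·cos θ + -0.3621·sin θ = 0.0982
  θ1 = atan2(B,A) + arccos(C/0.4130) = 0.2618
φ2=120.0° → target in arm frame (0.0538, 0.0714)
  A cos θ + B sin θ = C:  0.0562·cos θ + -0.3621·sin θ = 0.1766
  γ=atan2(-0.3621,0.0562)=-1.4168;  ψ=arccos(0.4819)=1.0680;  θ2=γ+ψ≈-0.3488
rotate P by −φ3: (0.0349, -0.0823, -0.3621)
  e−x'=0.0751;  (l²−L²−(e−x')²−y'²−z²)/2L = 0.1662
  √(A²+B²)=0.3698;  θ3 = -1.3663+1.1047 ≈ -0.2616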